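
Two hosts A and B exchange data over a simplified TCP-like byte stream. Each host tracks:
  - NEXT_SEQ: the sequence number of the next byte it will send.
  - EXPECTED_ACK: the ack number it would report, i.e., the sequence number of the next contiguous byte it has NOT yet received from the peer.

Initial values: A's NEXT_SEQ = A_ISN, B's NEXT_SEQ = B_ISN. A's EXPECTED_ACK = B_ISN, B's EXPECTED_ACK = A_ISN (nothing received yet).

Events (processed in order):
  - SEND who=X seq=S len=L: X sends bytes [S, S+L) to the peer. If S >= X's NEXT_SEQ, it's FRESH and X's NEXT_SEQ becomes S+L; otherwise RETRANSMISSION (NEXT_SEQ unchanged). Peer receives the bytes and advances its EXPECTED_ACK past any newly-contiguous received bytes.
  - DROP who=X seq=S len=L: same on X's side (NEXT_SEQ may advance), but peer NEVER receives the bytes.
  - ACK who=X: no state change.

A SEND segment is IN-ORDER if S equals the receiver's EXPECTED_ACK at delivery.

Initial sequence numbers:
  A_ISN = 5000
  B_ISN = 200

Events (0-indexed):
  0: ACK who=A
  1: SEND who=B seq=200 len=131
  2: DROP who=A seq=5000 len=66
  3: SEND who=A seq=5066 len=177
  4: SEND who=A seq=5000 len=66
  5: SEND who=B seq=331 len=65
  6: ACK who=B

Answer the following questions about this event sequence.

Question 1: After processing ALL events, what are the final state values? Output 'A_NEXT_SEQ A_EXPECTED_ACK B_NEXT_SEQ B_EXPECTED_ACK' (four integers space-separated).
Answer: 5243 396 396 5243

Derivation:
After event 0: A_seq=5000 A_ack=200 B_seq=200 B_ack=5000
After event 1: A_seq=5000 A_ack=331 B_seq=331 B_ack=5000
After event 2: A_seq=5066 A_ack=331 B_seq=331 B_ack=5000
After event 3: A_seq=5243 A_ack=331 B_seq=331 B_ack=5000
After event 4: A_seq=5243 A_ack=331 B_seq=331 B_ack=5243
After event 5: A_seq=5243 A_ack=396 B_seq=396 B_ack=5243
After event 6: A_seq=5243 A_ack=396 B_seq=396 B_ack=5243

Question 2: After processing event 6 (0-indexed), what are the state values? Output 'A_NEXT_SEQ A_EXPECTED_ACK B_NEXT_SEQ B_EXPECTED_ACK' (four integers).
After event 0: A_seq=5000 A_ack=200 B_seq=200 B_ack=5000
After event 1: A_seq=5000 A_ack=331 B_seq=331 B_ack=5000
After event 2: A_seq=5066 A_ack=331 B_seq=331 B_ack=5000
After event 3: A_seq=5243 A_ack=331 B_seq=331 B_ack=5000
After event 4: A_seq=5243 A_ack=331 B_seq=331 B_ack=5243
After event 5: A_seq=5243 A_ack=396 B_seq=396 B_ack=5243
After event 6: A_seq=5243 A_ack=396 B_seq=396 B_ack=5243

5243 396 396 5243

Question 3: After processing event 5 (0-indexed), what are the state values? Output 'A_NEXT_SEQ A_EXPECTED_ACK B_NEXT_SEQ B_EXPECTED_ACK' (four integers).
After event 0: A_seq=5000 A_ack=200 B_seq=200 B_ack=5000
After event 1: A_seq=5000 A_ack=331 B_seq=331 B_ack=5000
After event 2: A_seq=5066 A_ack=331 B_seq=331 B_ack=5000
After event 3: A_seq=5243 A_ack=331 B_seq=331 B_ack=5000
After event 4: A_seq=5243 A_ack=331 B_seq=331 B_ack=5243
After event 5: A_seq=5243 A_ack=396 B_seq=396 B_ack=5243

5243 396 396 5243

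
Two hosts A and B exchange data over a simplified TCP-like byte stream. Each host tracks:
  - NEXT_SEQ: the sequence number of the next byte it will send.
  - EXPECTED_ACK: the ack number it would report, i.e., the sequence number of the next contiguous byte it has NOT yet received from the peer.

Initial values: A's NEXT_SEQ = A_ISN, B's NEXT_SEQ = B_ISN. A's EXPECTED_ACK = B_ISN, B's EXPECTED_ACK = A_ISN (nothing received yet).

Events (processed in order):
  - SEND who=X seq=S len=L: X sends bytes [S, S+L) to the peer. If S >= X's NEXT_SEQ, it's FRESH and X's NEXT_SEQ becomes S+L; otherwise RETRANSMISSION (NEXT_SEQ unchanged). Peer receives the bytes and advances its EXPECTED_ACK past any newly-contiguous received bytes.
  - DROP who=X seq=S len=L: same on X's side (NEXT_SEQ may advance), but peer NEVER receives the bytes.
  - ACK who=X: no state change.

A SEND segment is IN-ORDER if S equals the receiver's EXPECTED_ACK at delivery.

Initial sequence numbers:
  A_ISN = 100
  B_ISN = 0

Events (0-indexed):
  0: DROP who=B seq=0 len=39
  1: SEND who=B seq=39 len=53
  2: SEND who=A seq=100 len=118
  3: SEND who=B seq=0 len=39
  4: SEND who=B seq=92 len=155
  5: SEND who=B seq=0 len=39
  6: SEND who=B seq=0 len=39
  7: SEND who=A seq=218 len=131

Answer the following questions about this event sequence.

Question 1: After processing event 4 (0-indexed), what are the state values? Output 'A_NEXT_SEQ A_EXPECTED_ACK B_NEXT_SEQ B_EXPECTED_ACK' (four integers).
After event 0: A_seq=100 A_ack=0 B_seq=39 B_ack=100
After event 1: A_seq=100 A_ack=0 B_seq=92 B_ack=100
After event 2: A_seq=218 A_ack=0 B_seq=92 B_ack=218
After event 3: A_seq=218 A_ack=92 B_seq=92 B_ack=218
After event 4: A_seq=218 A_ack=247 B_seq=247 B_ack=218

218 247 247 218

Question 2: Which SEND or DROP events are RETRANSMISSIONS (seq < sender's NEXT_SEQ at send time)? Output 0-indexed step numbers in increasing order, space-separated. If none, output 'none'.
Step 0: DROP seq=0 -> fresh
Step 1: SEND seq=39 -> fresh
Step 2: SEND seq=100 -> fresh
Step 3: SEND seq=0 -> retransmit
Step 4: SEND seq=92 -> fresh
Step 5: SEND seq=0 -> retransmit
Step 6: SEND seq=0 -> retransmit
Step 7: SEND seq=218 -> fresh

Answer: 3 5 6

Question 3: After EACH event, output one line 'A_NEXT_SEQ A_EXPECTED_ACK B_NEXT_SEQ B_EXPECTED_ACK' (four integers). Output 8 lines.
100 0 39 100
100 0 92 100
218 0 92 218
218 92 92 218
218 247 247 218
218 247 247 218
218 247 247 218
349 247 247 349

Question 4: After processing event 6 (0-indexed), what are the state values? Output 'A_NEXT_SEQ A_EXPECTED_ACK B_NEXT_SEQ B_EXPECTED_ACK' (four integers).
After event 0: A_seq=100 A_ack=0 B_seq=39 B_ack=100
After event 1: A_seq=100 A_ack=0 B_seq=92 B_ack=100
After event 2: A_seq=218 A_ack=0 B_seq=92 B_ack=218
After event 3: A_seq=218 A_ack=92 B_seq=92 B_ack=218
After event 4: A_seq=218 A_ack=247 B_seq=247 B_ack=218
After event 5: A_seq=218 A_ack=247 B_seq=247 B_ack=218
After event 6: A_seq=218 A_ack=247 B_seq=247 B_ack=218

218 247 247 218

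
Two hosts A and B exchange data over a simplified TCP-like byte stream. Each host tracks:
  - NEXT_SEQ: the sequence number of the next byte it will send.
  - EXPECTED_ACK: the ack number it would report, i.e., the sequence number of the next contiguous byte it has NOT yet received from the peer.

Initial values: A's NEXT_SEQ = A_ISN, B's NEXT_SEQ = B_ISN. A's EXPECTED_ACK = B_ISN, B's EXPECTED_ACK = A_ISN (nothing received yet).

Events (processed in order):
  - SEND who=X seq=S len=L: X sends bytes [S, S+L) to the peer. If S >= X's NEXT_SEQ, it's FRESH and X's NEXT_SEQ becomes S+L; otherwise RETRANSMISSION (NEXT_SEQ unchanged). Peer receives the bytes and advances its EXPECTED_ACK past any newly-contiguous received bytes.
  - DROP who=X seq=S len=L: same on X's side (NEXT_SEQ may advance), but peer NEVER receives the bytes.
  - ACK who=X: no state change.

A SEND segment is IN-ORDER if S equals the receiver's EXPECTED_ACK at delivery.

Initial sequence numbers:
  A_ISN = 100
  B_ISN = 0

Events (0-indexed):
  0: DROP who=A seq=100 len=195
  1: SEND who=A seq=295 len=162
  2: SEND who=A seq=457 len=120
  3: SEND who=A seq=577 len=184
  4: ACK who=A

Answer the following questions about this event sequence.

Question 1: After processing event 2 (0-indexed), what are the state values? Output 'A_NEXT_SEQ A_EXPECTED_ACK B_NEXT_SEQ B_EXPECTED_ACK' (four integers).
After event 0: A_seq=295 A_ack=0 B_seq=0 B_ack=100
After event 1: A_seq=457 A_ack=0 B_seq=0 B_ack=100
After event 2: A_seq=577 A_ack=0 B_seq=0 B_ack=100

577 0 0 100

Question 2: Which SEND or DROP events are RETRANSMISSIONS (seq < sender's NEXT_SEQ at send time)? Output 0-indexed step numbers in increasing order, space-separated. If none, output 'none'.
Step 0: DROP seq=100 -> fresh
Step 1: SEND seq=295 -> fresh
Step 2: SEND seq=457 -> fresh
Step 3: SEND seq=577 -> fresh

Answer: none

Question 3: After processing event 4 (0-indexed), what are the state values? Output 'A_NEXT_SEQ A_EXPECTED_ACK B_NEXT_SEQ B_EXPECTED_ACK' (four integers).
After event 0: A_seq=295 A_ack=0 B_seq=0 B_ack=100
After event 1: A_seq=457 A_ack=0 B_seq=0 B_ack=100
After event 2: A_seq=577 A_ack=0 B_seq=0 B_ack=100
After event 3: A_seq=761 A_ack=0 B_seq=0 B_ack=100
After event 4: A_seq=761 A_ack=0 B_seq=0 B_ack=100

761 0 0 100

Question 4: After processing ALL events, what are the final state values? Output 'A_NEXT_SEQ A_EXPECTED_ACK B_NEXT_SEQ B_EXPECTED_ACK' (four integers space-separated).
After event 0: A_seq=295 A_ack=0 B_seq=0 B_ack=100
After event 1: A_seq=457 A_ack=0 B_seq=0 B_ack=100
After event 2: A_seq=577 A_ack=0 B_seq=0 B_ack=100
After event 3: A_seq=761 A_ack=0 B_seq=0 B_ack=100
After event 4: A_seq=761 A_ack=0 B_seq=0 B_ack=100

Answer: 761 0 0 100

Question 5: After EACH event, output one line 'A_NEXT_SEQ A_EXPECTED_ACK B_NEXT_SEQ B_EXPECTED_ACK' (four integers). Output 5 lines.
295 0 0 100
457 0 0 100
577 0 0 100
761 0 0 100
761 0 0 100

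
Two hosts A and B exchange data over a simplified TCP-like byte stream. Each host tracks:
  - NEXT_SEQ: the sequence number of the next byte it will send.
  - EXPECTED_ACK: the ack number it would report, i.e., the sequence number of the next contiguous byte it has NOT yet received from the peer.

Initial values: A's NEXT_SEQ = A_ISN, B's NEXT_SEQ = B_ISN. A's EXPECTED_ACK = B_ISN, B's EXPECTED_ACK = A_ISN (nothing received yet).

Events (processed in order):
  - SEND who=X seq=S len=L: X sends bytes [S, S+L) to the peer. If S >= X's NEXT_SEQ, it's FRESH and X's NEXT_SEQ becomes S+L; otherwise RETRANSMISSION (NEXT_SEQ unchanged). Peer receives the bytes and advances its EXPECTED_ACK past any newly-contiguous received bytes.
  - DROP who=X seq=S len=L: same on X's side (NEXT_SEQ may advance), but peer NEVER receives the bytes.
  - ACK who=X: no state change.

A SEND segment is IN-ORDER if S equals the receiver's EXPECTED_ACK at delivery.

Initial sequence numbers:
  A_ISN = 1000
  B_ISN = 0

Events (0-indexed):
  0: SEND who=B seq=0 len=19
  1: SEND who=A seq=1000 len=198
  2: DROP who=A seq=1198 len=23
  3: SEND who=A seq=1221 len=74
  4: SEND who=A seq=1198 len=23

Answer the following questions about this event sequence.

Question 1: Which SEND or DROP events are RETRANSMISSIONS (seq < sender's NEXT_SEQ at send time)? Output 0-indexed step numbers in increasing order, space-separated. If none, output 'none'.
Answer: 4

Derivation:
Step 0: SEND seq=0 -> fresh
Step 1: SEND seq=1000 -> fresh
Step 2: DROP seq=1198 -> fresh
Step 3: SEND seq=1221 -> fresh
Step 4: SEND seq=1198 -> retransmit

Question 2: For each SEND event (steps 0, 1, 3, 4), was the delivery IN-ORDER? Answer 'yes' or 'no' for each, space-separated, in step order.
Answer: yes yes no yes

Derivation:
Step 0: SEND seq=0 -> in-order
Step 1: SEND seq=1000 -> in-order
Step 3: SEND seq=1221 -> out-of-order
Step 4: SEND seq=1198 -> in-order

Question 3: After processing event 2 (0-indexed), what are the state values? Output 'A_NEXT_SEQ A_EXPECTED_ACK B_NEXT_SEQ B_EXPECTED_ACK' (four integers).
After event 0: A_seq=1000 A_ack=19 B_seq=19 B_ack=1000
After event 1: A_seq=1198 A_ack=19 B_seq=19 B_ack=1198
After event 2: A_seq=1221 A_ack=19 B_seq=19 B_ack=1198

1221 19 19 1198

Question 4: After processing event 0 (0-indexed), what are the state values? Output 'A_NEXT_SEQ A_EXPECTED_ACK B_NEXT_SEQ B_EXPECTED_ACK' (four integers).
After event 0: A_seq=1000 A_ack=19 B_seq=19 B_ack=1000

1000 19 19 1000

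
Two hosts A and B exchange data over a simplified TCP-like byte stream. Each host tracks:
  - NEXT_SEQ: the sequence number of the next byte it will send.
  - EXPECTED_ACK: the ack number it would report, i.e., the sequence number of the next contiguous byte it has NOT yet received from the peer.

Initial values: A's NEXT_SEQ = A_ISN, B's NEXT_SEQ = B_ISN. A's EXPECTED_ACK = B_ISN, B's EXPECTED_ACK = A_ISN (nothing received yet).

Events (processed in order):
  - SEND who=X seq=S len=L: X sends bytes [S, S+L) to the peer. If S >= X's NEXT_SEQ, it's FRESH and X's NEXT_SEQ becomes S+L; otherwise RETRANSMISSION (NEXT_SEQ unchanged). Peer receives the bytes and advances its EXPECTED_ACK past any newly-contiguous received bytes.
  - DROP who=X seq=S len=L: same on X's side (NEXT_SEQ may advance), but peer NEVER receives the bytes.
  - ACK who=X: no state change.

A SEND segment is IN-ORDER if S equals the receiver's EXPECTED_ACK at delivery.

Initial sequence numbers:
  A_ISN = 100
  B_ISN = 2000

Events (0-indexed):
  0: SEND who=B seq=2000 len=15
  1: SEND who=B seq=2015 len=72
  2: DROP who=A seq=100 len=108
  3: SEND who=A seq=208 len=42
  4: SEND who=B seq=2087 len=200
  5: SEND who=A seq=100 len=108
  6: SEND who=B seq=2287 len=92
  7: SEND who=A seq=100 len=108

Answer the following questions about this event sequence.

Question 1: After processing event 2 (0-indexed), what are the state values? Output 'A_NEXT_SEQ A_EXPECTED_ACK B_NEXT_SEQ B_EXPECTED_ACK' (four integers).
After event 0: A_seq=100 A_ack=2015 B_seq=2015 B_ack=100
After event 1: A_seq=100 A_ack=2087 B_seq=2087 B_ack=100
After event 2: A_seq=208 A_ack=2087 B_seq=2087 B_ack=100

208 2087 2087 100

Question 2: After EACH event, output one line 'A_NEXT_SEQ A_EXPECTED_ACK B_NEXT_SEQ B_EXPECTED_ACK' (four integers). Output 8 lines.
100 2015 2015 100
100 2087 2087 100
208 2087 2087 100
250 2087 2087 100
250 2287 2287 100
250 2287 2287 250
250 2379 2379 250
250 2379 2379 250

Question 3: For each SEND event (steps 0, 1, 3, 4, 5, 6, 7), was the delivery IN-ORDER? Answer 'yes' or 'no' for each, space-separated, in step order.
Step 0: SEND seq=2000 -> in-order
Step 1: SEND seq=2015 -> in-order
Step 3: SEND seq=208 -> out-of-order
Step 4: SEND seq=2087 -> in-order
Step 5: SEND seq=100 -> in-order
Step 6: SEND seq=2287 -> in-order
Step 7: SEND seq=100 -> out-of-order

Answer: yes yes no yes yes yes no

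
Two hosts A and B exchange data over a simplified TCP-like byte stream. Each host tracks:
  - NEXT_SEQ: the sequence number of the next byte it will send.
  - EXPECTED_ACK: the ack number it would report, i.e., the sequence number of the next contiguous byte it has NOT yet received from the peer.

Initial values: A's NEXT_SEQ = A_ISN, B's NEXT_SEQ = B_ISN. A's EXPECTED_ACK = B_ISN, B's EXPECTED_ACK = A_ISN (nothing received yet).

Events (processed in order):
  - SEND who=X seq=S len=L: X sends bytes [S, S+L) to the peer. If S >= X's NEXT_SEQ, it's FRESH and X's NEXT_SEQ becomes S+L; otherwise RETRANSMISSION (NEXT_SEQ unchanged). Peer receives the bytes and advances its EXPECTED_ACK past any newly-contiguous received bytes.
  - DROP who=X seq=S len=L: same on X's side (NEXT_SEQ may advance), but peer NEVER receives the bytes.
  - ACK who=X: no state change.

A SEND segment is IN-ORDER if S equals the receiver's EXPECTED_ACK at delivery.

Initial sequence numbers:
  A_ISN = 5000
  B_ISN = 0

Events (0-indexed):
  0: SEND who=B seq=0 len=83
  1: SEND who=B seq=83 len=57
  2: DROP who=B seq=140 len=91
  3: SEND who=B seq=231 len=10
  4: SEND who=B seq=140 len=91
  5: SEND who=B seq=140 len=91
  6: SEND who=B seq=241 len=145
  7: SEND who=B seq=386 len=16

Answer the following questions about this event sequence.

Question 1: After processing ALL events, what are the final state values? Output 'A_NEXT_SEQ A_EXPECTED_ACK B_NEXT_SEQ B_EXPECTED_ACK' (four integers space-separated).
After event 0: A_seq=5000 A_ack=83 B_seq=83 B_ack=5000
After event 1: A_seq=5000 A_ack=140 B_seq=140 B_ack=5000
After event 2: A_seq=5000 A_ack=140 B_seq=231 B_ack=5000
After event 3: A_seq=5000 A_ack=140 B_seq=241 B_ack=5000
After event 4: A_seq=5000 A_ack=241 B_seq=241 B_ack=5000
After event 5: A_seq=5000 A_ack=241 B_seq=241 B_ack=5000
After event 6: A_seq=5000 A_ack=386 B_seq=386 B_ack=5000
After event 7: A_seq=5000 A_ack=402 B_seq=402 B_ack=5000

Answer: 5000 402 402 5000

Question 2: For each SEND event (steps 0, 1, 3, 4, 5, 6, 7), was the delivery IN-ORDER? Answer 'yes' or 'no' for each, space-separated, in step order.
Answer: yes yes no yes no yes yes

Derivation:
Step 0: SEND seq=0 -> in-order
Step 1: SEND seq=83 -> in-order
Step 3: SEND seq=231 -> out-of-order
Step 4: SEND seq=140 -> in-order
Step 5: SEND seq=140 -> out-of-order
Step 6: SEND seq=241 -> in-order
Step 7: SEND seq=386 -> in-order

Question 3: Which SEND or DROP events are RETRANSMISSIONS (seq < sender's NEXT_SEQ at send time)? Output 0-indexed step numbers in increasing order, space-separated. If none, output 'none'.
Step 0: SEND seq=0 -> fresh
Step 1: SEND seq=83 -> fresh
Step 2: DROP seq=140 -> fresh
Step 3: SEND seq=231 -> fresh
Step 4: SEND seq=140 -> retransmit
Step 5: SEND seq=140 -> retransmit
Step 6: SEND seq=241 -> fresh
Step 7: SEND seq=386 -> fresh

Answer: 4 5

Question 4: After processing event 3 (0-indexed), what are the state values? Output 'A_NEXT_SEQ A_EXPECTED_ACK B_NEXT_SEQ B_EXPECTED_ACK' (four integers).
After event 0: A_seq=5000 A_ack=83 B_seq=83 B_ack=5000
After event 1: A_seq=5000 A_ack=140 B_seq=140 B_ack=5000
After event 2: A_seq=5000 A_ack=140 B_seq=231 B_ack=5000
After event 3: A_seq=5000 A_ack=140 B_seq=241 B_ack=5000

5000 140 241 5000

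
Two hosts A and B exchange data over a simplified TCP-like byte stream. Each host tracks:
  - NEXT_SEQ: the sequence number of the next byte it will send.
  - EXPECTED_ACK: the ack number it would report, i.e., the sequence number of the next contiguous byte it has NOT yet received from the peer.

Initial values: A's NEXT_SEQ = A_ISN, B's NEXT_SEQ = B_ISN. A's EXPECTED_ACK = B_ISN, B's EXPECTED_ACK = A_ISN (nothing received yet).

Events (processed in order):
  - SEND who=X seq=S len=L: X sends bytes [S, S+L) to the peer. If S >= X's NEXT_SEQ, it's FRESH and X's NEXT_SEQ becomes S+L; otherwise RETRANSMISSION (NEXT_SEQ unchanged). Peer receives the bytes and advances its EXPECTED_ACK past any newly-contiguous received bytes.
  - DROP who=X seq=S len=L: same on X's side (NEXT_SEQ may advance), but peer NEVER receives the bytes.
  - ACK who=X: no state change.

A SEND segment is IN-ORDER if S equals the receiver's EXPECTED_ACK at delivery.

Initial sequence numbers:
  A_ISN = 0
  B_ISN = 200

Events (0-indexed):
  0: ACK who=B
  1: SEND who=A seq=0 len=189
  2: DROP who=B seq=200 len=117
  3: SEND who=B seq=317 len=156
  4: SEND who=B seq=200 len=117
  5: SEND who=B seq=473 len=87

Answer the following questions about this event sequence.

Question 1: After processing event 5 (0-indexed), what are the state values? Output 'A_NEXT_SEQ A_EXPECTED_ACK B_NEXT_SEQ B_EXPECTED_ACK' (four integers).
After event 0: A_seq=0 A_ack=200 B_seq=200 B_ack=0
After event 1: A_seq=189 A_ack=200 B_seq=200 B_ack=189
After event 2: A_seq=189 A_ack=200 B_seq=317 B_ack=189
After event 3: A_seq=189 A_ack=200 B_seq=473 B_ack=189
After event 4: A_seq=189 A_ack=473 B_seq=473 B_ack=189
After event 5: A_seq=189 A_ack=560 B_seq=560 B_ack=189

189 560 560 189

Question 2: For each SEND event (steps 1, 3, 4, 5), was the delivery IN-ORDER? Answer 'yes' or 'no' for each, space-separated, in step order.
Step 1: SEND seq=0 -> in-order
Step 3: SEND seq=317 -> out-of-order
Step 4: SEND seq=200 -> in-order
Step 5: SEND seq=473 -> in-order

Answer: yes no yes yes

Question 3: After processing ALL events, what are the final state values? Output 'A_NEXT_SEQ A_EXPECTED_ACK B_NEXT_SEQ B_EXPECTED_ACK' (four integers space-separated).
After event 0: A_seq=0 A_ack=200 B_seq=200 B_ack=0
After event 1: A_seq=189 A_ack=200 B_seq=200 B_ack=189
After event 2: A_seq=189 A_ack=200 B_seq=317 B_ack=189
After event 3: A_seq=189 A_ack=200 B_seq=473 B_ack=189
After event 4: A_seq=189 A_ack=473 B_seq=473 B_ack=189
After event 5: A_seq=189 A_ack=560 B_seq=560 B_ack=189

Answer: 189 560 560 189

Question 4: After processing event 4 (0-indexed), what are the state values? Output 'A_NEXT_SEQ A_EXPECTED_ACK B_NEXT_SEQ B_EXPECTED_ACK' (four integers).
After event 0: A_seq=0 A_ack=200 B_seq=200 B_ack=0
After event 1: A_seq=189 A_ack=200 B_seq=200 B_ack=189
After event 2: A_seq=189 A_ack=200 B_seq=317 B_ack=189
After event 3: A_seq=189 A_ack=200 B_seq=473 B_ack=189
After event 4: A_seq=189 A_ack=473 B_seq=473 B_ack=189

189 473 473 189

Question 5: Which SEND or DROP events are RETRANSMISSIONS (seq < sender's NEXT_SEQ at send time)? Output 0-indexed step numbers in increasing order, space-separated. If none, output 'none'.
Step 1: SEND seq=0 -> fresh
Step 2: DROP seq=200 -> fresh
Step 3: SEND seq=317 -> fresh
Step 4: SEND seq=200 -> retransmit
Step 5: SEND seq=473 -> fresh

Answer: 4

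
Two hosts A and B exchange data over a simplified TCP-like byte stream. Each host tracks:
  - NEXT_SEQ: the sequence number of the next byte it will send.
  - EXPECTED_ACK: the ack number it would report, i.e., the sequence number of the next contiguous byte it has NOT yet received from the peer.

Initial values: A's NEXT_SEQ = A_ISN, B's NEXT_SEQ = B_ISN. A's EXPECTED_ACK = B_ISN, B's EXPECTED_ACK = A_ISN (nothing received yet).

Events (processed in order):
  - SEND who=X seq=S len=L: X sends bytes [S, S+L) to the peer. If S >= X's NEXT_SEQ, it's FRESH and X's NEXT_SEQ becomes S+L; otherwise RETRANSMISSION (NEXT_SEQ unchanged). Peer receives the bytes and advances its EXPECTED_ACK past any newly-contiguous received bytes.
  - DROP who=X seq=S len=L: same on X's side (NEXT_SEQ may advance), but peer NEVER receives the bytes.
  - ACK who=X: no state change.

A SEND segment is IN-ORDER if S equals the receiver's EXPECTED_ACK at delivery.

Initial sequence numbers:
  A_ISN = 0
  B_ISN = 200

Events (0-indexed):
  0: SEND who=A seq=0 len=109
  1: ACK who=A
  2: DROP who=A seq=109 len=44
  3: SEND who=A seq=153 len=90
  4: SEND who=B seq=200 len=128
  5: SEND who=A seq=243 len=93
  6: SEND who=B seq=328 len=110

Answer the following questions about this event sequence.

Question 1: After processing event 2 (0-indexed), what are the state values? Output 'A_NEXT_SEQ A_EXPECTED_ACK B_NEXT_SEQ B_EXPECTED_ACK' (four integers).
After event 0: A_seq=109 A_ack=200 B_seq=200 B_ack=109
After event 1: A_seq=109 A_ack=200 B_seq=200 B_ack=109
After event 2: A_seq=153 A_ack=200 B_seq=200 B_ack=109

153 200 200 109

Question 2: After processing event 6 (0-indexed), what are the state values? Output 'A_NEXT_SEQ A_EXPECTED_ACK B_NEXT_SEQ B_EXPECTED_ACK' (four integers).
After event 0: A_seq=109 A_ack=200 B_seq=200 B_ack=109
After event 1: A_seq=109 A_ack=200 B_seq=200 B_ack=109
After event 2: A_seq=153 A_ack=200 B_seq=200 B_ack=109
After event 3: A_seq=243 A_ack=200 B_seq=200 B_ack=109
After event 4: A_seq=243 A_ack=328 B_seq=328 B_ack=109
After event 5: A_seq=336 A_ack=328 B_seq=328 B_ack=109
After event 6: A_seq=336 A_ack=438 B_seq=438 B_ack=109

336 438 438 109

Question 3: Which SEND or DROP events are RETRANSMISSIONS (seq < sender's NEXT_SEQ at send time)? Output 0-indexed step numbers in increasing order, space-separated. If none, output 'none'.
Step 0: SEND seq=0 -> fresh
Step 2: DROP seq=109 -> fresh
Step 3: SEND seq=153 -> fresh
Step 4: SEND seq=200 -> fresh
Step 5: SEND seq=243 -> fresh
Step 6: SEND seq=328 -> fresh

Answer: none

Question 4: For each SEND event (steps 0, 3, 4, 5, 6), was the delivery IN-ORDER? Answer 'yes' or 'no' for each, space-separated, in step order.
Answer: yes no yes no yes

Derivation:
Step 0: SEND seq=0 -> in-order
Step 3: SEND seq=153 -> out-of-order
Step 4: SEND seq=200 -> in-order
Step 5: SEND seq=243 -> out-of-order
Step 6: SEND seq=328 -> in-order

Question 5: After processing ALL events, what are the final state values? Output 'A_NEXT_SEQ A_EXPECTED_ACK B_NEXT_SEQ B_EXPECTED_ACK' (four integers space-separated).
Answer: 336 438 438 109

Derivation:
After event 0: A_seq=109 A_ack=200 B_seq=200 B_ack=109
After event 1: A_seq=109 A_ack=200 B_seq=200 B_ack=109
After event 2: A_seq=153 A_ack=200 B_seq=200 B_ack=109
After event 3: A_seq=243 A_ack=200 B_seq=200 B_ack=109
After event 4: A_seq=243 A_ack=328 B_seq=328 B_ack=109
After event 5: A_seq=336 A_ack=328 B_seq=328 B_ack=109
After event 6: A_seq=336 A_ack=438 B_seq=438 B_ack=109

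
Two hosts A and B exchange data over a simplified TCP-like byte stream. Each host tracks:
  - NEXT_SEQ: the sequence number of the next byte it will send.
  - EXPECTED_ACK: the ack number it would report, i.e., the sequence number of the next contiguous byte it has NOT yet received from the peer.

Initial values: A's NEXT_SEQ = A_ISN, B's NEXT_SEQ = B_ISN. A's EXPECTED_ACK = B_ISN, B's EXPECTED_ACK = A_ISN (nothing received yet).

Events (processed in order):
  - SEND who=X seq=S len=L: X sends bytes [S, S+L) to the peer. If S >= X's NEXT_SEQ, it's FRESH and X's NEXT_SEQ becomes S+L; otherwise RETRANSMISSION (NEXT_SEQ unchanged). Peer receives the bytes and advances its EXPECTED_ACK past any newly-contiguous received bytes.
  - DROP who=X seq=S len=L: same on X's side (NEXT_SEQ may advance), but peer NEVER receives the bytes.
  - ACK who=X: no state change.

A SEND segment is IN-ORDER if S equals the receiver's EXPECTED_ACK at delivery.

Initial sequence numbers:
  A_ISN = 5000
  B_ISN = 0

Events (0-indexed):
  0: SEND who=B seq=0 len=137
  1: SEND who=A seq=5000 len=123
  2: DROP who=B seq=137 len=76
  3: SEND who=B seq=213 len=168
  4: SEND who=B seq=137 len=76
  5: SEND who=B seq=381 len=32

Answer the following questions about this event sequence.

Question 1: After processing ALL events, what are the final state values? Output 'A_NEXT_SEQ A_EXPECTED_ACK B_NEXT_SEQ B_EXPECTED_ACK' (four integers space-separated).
After event 0: A_seq=5000 A_ack=137 B_seq=137 B_ack=5000
After event 1: A_seq=5123 A_ack=137 B_seq=137 B_ack=5123
After event 2: A_seq=5123 A_ack=137 B_seq=213 B_ack=5123
After event 3: A_seq=5123 A_ack=137 B_seq=381 B_ack=5123
After event 4: A_seq=5123 A_ack=381 B_seq=381 B_ack=5123
After event 5: A_seq=5123 A_ack=413 B_seq=413 B_ack=5123

Answer: 5123 413 413 5123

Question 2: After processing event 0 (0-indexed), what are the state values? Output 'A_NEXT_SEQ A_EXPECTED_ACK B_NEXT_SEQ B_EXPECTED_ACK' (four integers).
After event 0: A_seq=5000 A_ack=137 B_seq=137 B_ack=5000

5000 137 137 5000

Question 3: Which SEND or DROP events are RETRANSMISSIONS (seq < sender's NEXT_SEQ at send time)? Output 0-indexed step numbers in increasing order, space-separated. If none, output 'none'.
Answer: 4

Derivation:
Step 0: SEND seq=0 -> fresh
Step 1: SEND seq=5000 -> fresh
Step 2: DROP seq=137 -> fresh
Step 3: SEND seq=213 -> fresh
Step 4: SEND seq=137 -> retransmit
Step 5: SEND seq=381 -> fresh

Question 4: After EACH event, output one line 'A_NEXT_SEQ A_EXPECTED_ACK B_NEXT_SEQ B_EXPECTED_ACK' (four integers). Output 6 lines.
5000 137 137 5000
5123 137 137 5123
5123 137 213 5123
5123 137 381 5123
5123 381 381 5123
5123 413 413 5123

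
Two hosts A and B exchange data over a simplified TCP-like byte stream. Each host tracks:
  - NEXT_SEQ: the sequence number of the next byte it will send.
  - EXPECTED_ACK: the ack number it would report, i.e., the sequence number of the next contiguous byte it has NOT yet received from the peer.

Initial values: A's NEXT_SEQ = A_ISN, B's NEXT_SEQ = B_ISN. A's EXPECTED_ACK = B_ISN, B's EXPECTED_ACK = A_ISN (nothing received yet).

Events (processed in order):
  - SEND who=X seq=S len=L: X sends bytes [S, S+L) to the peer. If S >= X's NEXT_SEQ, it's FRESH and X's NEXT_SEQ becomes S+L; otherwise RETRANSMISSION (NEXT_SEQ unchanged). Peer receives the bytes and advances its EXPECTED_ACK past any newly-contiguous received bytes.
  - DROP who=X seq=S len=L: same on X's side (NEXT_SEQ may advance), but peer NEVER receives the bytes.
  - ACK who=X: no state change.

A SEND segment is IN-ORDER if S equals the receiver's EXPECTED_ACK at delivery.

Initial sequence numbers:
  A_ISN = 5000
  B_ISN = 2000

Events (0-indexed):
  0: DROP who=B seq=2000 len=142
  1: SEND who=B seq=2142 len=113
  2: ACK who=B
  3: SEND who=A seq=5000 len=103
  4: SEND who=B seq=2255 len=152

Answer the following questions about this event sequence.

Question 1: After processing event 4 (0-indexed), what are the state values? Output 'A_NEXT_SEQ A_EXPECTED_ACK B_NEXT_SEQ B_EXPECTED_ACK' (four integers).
After event 0: A_seq=5000 A_ack=2000 B_seq=2142 B_ack=5000
After event 1: A_seq=5000 A_ack=2000 B_seq=2255 B_ack=5000
After event 2: A_seq=5000 A_ack=2000 B_seq=2255 B_ack=5000
After event 3: A_seq=5103 A_ack=2000 B_seq=2255 B_ack=5103
After event 4: A_seq=5103 A_ack=2000 B_seq=2407 B_ack=5103

5103 2000 2407 5103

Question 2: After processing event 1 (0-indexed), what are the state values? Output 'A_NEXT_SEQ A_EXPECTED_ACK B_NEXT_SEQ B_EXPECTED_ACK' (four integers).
After event 0: A_seq=5000 A_ack=2000 B_seq=2142 B_ack=5000
After event 1: A_seq=5000 A_ack=2000 B_seq=2255 B_ack=5000

5000 2000 2255 5000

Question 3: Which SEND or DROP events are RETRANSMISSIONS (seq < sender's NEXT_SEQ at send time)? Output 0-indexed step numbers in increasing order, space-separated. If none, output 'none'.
Answer: none

Derivation:
Step 0: DROP seq=2000 -> fresh
Step 1: SEND seq=2142 -> fresh
Step 3: SEND seq=5000 -> fresh
Step 4: SEND seq=2255 -> fresh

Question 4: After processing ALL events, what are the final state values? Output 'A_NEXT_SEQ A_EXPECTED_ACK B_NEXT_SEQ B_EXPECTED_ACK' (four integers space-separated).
After event 0: A_seq=5000 A_ack=2000 B_seq=2142 B_ack=5000
After event 1: A_seq=5000 A_ack=2000 B_seq=2255 B_ack=5000
After event 2: A_seq=5000 A_ack=2000 B_seq=2255 B_ack=5000
After event 3: A_seq=5103 A_ack=2000 B_seq=2255 B_ack=5103
After event 4: A_seq=5103 A_ack=2000 B_seq=2407 B_ack=5103

Answer: 5103 2000 2407 5103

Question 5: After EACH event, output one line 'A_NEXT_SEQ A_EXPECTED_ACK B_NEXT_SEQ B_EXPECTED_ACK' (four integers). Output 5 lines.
5000 2000 2142 5000
5000 2000 2255 5000
5000 2000 2255 5000
5103 2000 2255 5103
5103 2000 2407 5103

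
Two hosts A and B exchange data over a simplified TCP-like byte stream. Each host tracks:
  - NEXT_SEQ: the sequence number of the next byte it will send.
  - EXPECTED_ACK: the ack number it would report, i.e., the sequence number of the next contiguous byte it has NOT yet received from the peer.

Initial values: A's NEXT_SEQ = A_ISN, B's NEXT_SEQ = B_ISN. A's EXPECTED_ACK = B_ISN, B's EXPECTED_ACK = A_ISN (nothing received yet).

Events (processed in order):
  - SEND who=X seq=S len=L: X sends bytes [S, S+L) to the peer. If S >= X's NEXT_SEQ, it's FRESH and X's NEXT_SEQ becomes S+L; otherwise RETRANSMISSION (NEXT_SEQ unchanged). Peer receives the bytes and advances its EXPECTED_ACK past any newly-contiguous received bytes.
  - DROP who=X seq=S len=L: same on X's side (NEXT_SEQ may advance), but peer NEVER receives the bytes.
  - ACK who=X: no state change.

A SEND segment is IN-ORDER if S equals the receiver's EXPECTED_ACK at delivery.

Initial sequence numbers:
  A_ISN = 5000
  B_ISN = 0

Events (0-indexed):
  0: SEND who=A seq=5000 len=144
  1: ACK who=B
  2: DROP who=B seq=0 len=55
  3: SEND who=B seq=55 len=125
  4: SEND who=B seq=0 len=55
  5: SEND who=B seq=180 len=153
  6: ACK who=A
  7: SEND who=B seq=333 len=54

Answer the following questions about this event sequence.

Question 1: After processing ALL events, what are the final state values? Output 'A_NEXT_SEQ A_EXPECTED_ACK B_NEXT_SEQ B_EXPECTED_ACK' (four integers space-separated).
After event 0: A_seq=5144 A_ack=0 B_seq=0 B_ack=5144
After event 1: A_seq=5144 A_ack=0 B_seq=0 B_ack=5144
After event 2: A_seq=5144 A_ack=0 B_seq=55 B_ack=5144
After event 3: A_seq=5144 A_ack=0 B_seq=180 B_ack=5144
After event 4: A_seq=5144 A_ack=180 B_seq=180 B_ack=5144
After event 5: A_seq=5144 A_ack=333 B_seq=333 B_ack=5144
After event 6: A_seq=5144 A_ack=333 B_seq=333 B_ack=5144
After event 7: A_seq=5144 A_ack=387 B_seq=387 B_ack=5144

Answer: 5144 387 387 5144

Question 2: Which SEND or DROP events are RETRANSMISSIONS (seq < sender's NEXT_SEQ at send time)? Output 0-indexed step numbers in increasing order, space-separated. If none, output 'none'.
Answer: 4

Derivation:
Step 0: SEND seq=5000 -> fresh
Step 2: DROP seq=0 -> fresh
Step 3: SEND seq=55 -> fresh
Step 4: SEND seq=0 -> retransmit
Step 5: SEND seq=180 -> fresh
Step 7: SEND seq=333 -> fresh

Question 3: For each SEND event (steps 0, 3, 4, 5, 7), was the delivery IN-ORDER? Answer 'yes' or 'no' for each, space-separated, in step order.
Step 0: SEND seq=5000 -> in-order
Step 3: SEND seq=55 -> out-of-order
Step 4: SEND seq=0 -> in-order
Step 5: SEND seq=180 -> in-order
Step 7: SEND seq=333 -> in-order

Answer: yes no yes yes yes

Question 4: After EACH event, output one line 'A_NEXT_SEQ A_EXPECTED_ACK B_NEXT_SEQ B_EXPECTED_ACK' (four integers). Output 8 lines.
5144 0 0 5144
5144 0 0 5144
5144 0 55 5144
5144 0 180 5144
5144 180 180 5144
5144 333 333 5144
5144 333 333 5144
5144 387 387 5144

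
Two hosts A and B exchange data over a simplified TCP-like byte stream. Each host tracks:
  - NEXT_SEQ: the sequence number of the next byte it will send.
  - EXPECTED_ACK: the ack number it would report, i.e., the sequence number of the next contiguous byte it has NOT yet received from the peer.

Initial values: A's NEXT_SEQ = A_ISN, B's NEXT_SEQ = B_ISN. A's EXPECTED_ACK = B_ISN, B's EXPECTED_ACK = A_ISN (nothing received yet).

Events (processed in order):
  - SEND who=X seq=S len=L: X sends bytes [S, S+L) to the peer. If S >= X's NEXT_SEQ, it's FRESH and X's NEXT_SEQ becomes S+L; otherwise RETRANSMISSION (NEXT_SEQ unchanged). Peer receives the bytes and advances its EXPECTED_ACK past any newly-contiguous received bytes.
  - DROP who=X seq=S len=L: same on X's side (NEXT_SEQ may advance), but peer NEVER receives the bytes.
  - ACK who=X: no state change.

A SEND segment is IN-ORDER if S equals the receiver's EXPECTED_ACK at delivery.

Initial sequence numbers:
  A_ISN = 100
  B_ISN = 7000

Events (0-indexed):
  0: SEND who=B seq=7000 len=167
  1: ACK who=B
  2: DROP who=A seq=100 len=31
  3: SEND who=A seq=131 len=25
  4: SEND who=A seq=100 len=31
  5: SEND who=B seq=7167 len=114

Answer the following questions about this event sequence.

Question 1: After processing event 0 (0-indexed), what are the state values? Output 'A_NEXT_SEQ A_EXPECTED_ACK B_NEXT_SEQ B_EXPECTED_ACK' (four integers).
After event 0: A_seq=100 A_ack=7167 B_seq=7167 B_ack=100

100 7167 7167 100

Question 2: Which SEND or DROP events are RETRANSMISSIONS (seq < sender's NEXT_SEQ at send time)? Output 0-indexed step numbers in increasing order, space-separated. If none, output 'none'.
Step 0: SEND seq=7000 -> fresh
Step 2: DROP seq=100 -> fresh
Step 3: SEND seq=131 -> fresh
Step 4: SEND seq=100 -> retransmit
Step 5: SEND seq=7167 -> fresh

Answer: 4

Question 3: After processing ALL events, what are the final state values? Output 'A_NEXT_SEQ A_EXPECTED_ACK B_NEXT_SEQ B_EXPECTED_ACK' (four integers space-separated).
Answer: 156 7281 7281 156

Derivation:
After event 0: A_seq=100 A_ack=7167 B_seq=7167 B_ack=100
After event 1: A_seq=100 A_ack=7167 B_seq=7167 B_ack=100
After event 2: A_seq=131 A_ack=7167 B_seq=7167 B_ack=100
After event 3: A_seq=156 A_ack=7167 B_seq=7167 B_ack=100
After event 4: A_seq=156 A_ack=7167 B_seq=7167 B_ack=156
After event 5: A_seq=156 A_ack=7281 B_seq=7281 B_ack=156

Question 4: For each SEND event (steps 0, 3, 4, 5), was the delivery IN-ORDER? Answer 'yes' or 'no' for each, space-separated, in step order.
Answer: yes no yes yes

Derivation:
Step 0: SEND seq=7000 -> in-order
Step 3: SEND seq=131 -> out-of-order
Step 4: SEND seq=100 -> in-order
Step 5: SEND seq=7167 -> in-order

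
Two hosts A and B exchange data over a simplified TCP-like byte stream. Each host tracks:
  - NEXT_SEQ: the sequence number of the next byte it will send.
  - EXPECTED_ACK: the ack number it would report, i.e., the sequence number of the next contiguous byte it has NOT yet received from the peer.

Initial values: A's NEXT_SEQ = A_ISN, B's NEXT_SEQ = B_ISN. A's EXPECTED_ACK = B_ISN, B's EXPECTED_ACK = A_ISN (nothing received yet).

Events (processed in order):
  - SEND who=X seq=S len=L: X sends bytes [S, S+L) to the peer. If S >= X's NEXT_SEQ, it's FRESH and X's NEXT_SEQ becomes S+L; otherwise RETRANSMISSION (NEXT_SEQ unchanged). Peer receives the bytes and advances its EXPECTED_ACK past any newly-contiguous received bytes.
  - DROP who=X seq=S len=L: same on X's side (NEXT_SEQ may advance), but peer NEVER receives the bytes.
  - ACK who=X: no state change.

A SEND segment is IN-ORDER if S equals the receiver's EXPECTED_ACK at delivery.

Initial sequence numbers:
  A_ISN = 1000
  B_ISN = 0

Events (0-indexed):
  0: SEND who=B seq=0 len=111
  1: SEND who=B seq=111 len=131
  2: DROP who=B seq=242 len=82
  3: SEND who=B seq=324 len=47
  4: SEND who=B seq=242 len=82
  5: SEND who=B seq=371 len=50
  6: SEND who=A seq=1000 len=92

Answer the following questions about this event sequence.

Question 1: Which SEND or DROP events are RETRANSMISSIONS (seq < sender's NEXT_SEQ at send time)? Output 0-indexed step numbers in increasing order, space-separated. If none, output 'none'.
Answer: 4

Derivation:
Step 0: SEND seq=0 -> fresh
Step 1: SEND seq=111 -> fresh
Step 2: DROP seq=242 -> fresh
Step 3: SEND seq=324 -> fresh
Step 4: SEND seq=242 -> retransmit
Step 5: SEND seq=371 -> fresh
Step 6: SEND seq=1000 -> fresh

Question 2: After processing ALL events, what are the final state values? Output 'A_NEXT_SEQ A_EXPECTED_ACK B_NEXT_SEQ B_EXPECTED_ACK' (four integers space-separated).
Answer: 1092 421 421 1092

Derivation:
After event 0: A_seq=1000 A_ack=111 B_seq=111 B_ack=1000
After event 1: A_seq=1000 A_ack=242 B_seq=242 B_ack=1000
After event 2: A_seq=1000 A_ack=242 B_seq=324 B_ack=1000
After event 3: A_seq=1000 A_ack=242 B_seq=371 B_ack=1000
After event 4: A_seq=1000 A_ack=371 B_seq=371 B_ack=1000
After event 5: A_seq=1000 A_ack=421 B_seq=421 B_ack=1000
After event 6: A_seq=1092 A_ack=421 B_seq=421 B_ack=1092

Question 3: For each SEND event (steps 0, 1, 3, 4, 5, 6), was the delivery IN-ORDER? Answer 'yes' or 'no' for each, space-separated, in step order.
Step 0: SEND seq=0 -> in-order
Step 1: SEND seq=111 -> in-order
Step 3: SEND seq=324 -> out-of-order
Step 4: SEND seq=242 -> in-order
Step 5: SEND seq=371 -> in-order
Step 6: SEND seq=1000 -> in-order

Answer: yes yes no yes yes yes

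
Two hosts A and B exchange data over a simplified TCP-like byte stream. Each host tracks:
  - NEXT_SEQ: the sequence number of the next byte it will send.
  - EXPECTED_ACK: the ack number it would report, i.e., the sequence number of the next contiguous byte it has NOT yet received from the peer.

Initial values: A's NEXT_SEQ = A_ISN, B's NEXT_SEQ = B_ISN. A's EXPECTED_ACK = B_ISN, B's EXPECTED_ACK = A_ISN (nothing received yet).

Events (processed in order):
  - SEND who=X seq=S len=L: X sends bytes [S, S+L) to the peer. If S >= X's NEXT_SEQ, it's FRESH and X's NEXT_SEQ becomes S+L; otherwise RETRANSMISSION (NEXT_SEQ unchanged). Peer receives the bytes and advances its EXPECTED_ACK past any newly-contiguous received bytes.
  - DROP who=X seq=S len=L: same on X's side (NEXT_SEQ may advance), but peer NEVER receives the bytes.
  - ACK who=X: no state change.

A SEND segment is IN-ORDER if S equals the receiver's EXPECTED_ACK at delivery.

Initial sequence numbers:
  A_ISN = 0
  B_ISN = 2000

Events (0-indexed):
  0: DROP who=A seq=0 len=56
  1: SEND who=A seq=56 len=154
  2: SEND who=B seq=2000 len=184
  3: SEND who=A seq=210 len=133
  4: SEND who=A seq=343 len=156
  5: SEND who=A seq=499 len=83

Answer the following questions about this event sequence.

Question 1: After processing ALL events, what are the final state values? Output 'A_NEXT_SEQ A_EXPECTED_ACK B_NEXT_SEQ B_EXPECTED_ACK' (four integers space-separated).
After event 0: A_seq=56 A_ack=2000 B_seq=2000 B_ack=0
After event 1: A_seq=210 A_ack=2000 B_seq=2000 B_ack=0
After event 2: A_seq=210 A_ack=2184 B_seq=2184 B_ack=0
After event 3: A_seq=343 A_ack=2184 B_seq=2184 B_ack=0
After event 4: A_seq=499 A_ack=2184 B_seq=2184 B_ack=0
After event 5: A_seq=582 A_ack=2184 B_seq=2184 B_ack=0

Answer: 582 2184 2184 0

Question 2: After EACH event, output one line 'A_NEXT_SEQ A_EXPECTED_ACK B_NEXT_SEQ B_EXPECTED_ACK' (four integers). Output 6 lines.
56 2000 2000 0
210 2000 2000 0
210 2184 2184 0
343 2184 2184 0
499 2184 2184 0
582 2184 2184 0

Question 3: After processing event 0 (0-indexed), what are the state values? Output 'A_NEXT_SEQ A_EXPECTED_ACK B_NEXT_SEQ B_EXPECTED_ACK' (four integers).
After event 0: A_seq=56 A_ack=2000 B_seq=2000 B_ack=0

56 2000 2000 0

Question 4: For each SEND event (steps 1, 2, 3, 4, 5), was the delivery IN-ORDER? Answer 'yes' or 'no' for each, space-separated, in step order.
Answer: no yes no no no

Derivation:
Step 1: SEND seq=56 -> out-of-order
Step 2: SEND seq=2000 -> in-order
Step 3: SEND seq=210 -> out-of-order
Step 4: SEND seq=343 -> out-of-order
Step 5: SEND seq=499 -> out-of-order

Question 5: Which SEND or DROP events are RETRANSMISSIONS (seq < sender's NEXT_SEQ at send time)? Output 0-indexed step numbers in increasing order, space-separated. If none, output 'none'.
Answer: none

Derivation:
Step 0: DROP seq=0 -> fresh
Step 1: SEND seq=56 -> fresh
Step 2: SEND seq=2000 -> fresh
Step 3: SEND seq=210 -> fresh
Step 4: SEND seq=343 -> fresh
Step 5: SEND seq=499 -> fresh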